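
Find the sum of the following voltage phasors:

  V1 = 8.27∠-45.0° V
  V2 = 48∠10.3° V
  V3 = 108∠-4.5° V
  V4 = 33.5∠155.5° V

Step 1 — Convert each phasor to rectangular form:
  V1 = 8.27·(cos(-45.0°) + j·sin(-45.0°)) = 5.848 - j5.848 V
  V2 = 48·(cos(10.3°) + j·sin(10.3°)) = 47.23 + j8.583 V
  V3 = 108·(cos(-4.5°) + j·sin(-4.5°)) = 107.7 - j8.474 V
  V4 = 33.5·(cos(155.5°) + j·sin(155.5°)) = -30.48 + j13.89 V
Step 2 — Sum components: V_total = 130.3 + j8.153 V.
Step 3 — Convert to polar: |V_total| = 130.5 V, ∠V_total = 3.6°.

V_total = 130.5∠3.6° V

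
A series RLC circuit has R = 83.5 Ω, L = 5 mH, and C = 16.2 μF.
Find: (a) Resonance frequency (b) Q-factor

Step 1 — Resonance condition Im(Z)=0 gives ω₀ = 1/√(LC).
Step 2 — ω₀ = 1/√(0.005·1.62e-05) = 3514 rad/s.
Step 3 — f₀ = ω₀/(2π) = 559.2 Hz.
Step 4 — Series Q: Q = ω₀L/R = 3514·0.005/83.5 = 0.2104.

(a) f₀ = 559.2 Hz  (b) Q = 0.2104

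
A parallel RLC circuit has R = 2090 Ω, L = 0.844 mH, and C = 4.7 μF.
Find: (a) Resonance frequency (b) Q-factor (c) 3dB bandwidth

Step 1 — Resonance: ω₀ = 1/√(LC) = 1/√(0.000844·4.7e-06) = 1.588e+04 rad/s.
Step 2 — f₀ = ω₀/(2π) = 2527 Hz.
Step 3 — Parallel Q: Q = R/(ω₀L) = 2090/(1.588e+04·0.000844) = 156.
Step 4 — Bandwidth: Δω = ω₀/Q = 101.8 rad/s; BW = Δω/(2π) = 16.2 Hz.

(a) f₀ = 2527 Hz  (b) Q = 156  (c) BW = 16.2 Hz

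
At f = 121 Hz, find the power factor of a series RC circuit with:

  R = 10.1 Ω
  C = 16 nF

Step 1 — Angular frequency: ω = 2π·f = 2π·121 = 760.3 rad/s.
Step 2 — Component impedances:
  R: Z = R = 10.1 Ω
  C: Z = 1/(jωC) = -j/(ω·C) = 0 - j8.221e+04 Ω
Step 3 — Series combination: Z_total = R + C = 10.1 - j8.221e+04 Ω = 8.221e+04∠-90.0° Ω.
Step 4 — Power factor: PF = cos(φ) = Re(Z)/|Z| = 10.1/8.221e+04 = 0.0001229.
Step 5 — Type: Im(Z) = -8.221e+04 ⇒ leading (phase φ = -90.0°).

PF = 0.0001229 (leading, φ = -90.0°)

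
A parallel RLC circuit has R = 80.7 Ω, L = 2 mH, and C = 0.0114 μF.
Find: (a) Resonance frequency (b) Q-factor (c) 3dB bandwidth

Step 1 — Resonance: ω₀ = 1/√(LC) = 1/√(0.002·1.14e-08) = 2.094e+05 rad/s.
Step 2 — f₀ = ω₀/(2π) = 3.333e+04 Hz.
Step 3 — Parallel Q: Q = R/(ω₀L) = 80.7/(2.094e+05·0.002) = 0.1927.
Step 4 — Bandwidth: Δω = ω₀/Q = 1.087e+06 rad/s; BW = Δω/(2π) = 1.73e+05 Hz.

(a) f₀ = 3.333e+04 Hz  (b) Q = 0.1927  (c) BW = 1.73e+05 Hz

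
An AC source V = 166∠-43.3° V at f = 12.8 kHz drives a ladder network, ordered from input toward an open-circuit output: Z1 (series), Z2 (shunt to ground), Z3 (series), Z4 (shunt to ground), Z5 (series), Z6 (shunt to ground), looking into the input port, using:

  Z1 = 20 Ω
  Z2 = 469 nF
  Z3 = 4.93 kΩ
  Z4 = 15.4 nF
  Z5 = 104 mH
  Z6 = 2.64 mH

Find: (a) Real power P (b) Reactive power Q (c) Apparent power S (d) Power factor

Step 1 — Angular frequency: ω = 2π·f = 2π·1.28e+04 = 8.042e+04 rad/s.
Step 2 — Component impedances:
  Z1: Z = R = 20 Ω
  Z2: Z = 1/(jωC) = -j/(ω·C) = 0 - j26.51 Ω
  Z3: Z = R = 4930 Ω
  Z4: Z = 1/(jωC) = -j/(ω·C) = 0 - j807.4 Ω
  Z5: Z = jωL = j·8.042e+04·0.104 = 0 + j8364 Ω
  Z6: Z = jωL = j·8.042e+04·0.00264 = 0 + j212.3 Ω
Step 3 — Ladder network (open output): work backward from the far end, alternating series and parallel combinations. Z_in = 20.14 - j26.49 Ω = 33.27∠-52.8° Ω.
Step 4 — Source phasor: V = 166∠-43.3° V = 120.8 - j113.8 V.
Step 5 — Current: I = V / Z = 4.921 + j0.8195 A = 4.989∠9.5° A.
Step 6 — Complex power: S = V·I* = 501.3 - j659.3 VA.
Step 7 — Real power: P = Re(S) = 501.3 W.
Step 8 — Reactive power: Q = Im(S) = -659.3 VAR.
Step 9 — Apparent power: |S| = 828.2 VA.
Step 10 — Power factor: PF = P/|S| = 0.6052 (leading).

(a) P = 501.3 W  (b) Q = -659.3 VAR  (c) S = 828.2 VA  (d) PF = 0.6052 (leading)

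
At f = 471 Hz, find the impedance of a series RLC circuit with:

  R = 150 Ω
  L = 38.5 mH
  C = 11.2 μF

Step 1 — Angular frequency: ω = 2π·f = 2π·471 = 2959 rad/s.
Step 2 — Component impedances:
  R: Z = R = 150 Ω
  L: Z = jωL = j·2959·0.0385 = 0 + j113.9 Ω
  C: Z = 1/(jωC) = -j/(ω·C) = 0 - j30.17 Ω
Step 3 — Series combination: Z_total = R + L + C = 150 + j83.77 Ω = 171.8∠29.2° Ω.

Z = 150 + j83.77 Ω = 171.8∠29.2° Ω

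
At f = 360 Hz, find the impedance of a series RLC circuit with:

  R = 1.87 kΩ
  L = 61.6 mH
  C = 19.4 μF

Step 1 — Angular frequency: ω = 2π·f = 2π·360 = 2262 rad/s.
Step 2 — Component impedances:
  R: Z = R = 1870 Ω
  L: Z = jωL = j·2262·0.0616 = 0 + j139.3 Ω
  C: Z = 1/(jωC) = -j/(ω·C) = 0 - j22.79 Ω
Step 3 — Series combination: Z_total = R + L + C = 1870 + j116.5 Ω = 1874∠3.6° Ω.

Z = 1870 + j116.5 Ω = 1874∠3.6° Ω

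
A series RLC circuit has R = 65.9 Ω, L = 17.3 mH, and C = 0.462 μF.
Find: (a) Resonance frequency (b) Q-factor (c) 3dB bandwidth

Step 1 — Resonance condition Im(Z)=0 gives ω₀ = 1/√(LC).
Step 2 — ω₀ = 1/√(0.0173·4.62e-07) = 1.119e+04 rad/s.
Step 3 — f₀ = ω₀/(2π) = 1780 Hz.
Step 4 — Series Q: Q = ω₀L/R = 1.119e+04·0.0173/65.9 = 2.936.
Step 5 — 3dB bandwidth: Δω = ω₀/Q = 3809 rad/s; BW = Δω/(2π) = 606.3 Hz.

(a) f₀ = 1780 Hz  (b) Q = 2.936  (c) BW = 606.3 Hz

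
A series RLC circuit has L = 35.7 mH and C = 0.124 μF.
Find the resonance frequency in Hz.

Step 1 — Resonance condition Im(Z)=0 gives ω₀ = 1/√(LC).
Step 2 — ω₀ = 1/√(0.0357·1.24e-07) = 1.503e+04 rad/s.
Step 3 — f₀ = ω₀/(2π) = 2392 Hz.

f₀ = 2392 Hz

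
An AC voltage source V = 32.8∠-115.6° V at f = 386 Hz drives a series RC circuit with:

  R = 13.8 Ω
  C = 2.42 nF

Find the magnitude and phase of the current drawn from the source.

Step 1 — Angular frequency: ω = 2π·f = 2π·386 = 2425 rad/s.
Step 2 — Component impedances:
  R: Z = R = 13.8 Ω
  C: Z = 1/(jωC) = -j/(ω·C) = 0 - j1.704e+05 Ω
Step 3 — Series combination: Z_total = R + C = 13.8 - j1.704e+05 Ω = 1.704e+05∠-90.0° Ω.
Step 4 — Source phasor: V = 32.8∠-115.6° V = -14.17 - j29.58 V.
Step 5 — Ohm's law: I = V / Z_total = (-14.17 - j29.58) / (13.8 - j1.704e+05) = 0.0001736 - j8.32e-05 A.
Step 6 — Convert to polar: |I| = 0.0001925 A, ∠I = -25.6°.

I = 0.0001925∠-25.6° A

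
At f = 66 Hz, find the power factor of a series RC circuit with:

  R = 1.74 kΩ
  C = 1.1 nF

Step 1 — Angular frequency: ω = 2π·f = 2π·66 = 414.7 rad/s.
Step 2 — Component impedances:
  R: Z = R = 1740 Ω
  C: Z = 1/(jωC) = -j/(ω·C) = 0 - j2.192e+06 Ω
Step 3 — Series combination: Z_total = R + C = 1740 - j2.192e+06 Ω = 2.192e+06∠-90.0° Ω.
Step 4 — Power factor: PF = cos(φ) = Re(Z)/|Z| = 1740/2.1922e+06 = 0.0007937.
Step 5 — Type: Im(Z) = -2.192e+06 ⇒ leading (phase φ = -90.0°).

PF = 0.0007937 (leading, φ = -90.0°)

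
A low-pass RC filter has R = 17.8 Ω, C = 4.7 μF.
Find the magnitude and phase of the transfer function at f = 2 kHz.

Step 1 — Angular frequency: ω = 2π·2000 = 1.257e+04 rad/s.
Step 2 — Transfer function: H(jω) = 1/(1 + jωRC).
Step 3 — Denominator: 1 + jωRC = 1 + j·1.257e+04·17.8·4.7e-06 = 1 + j1.051.
Step 4 — H = 0.475 - j0.4994.
Step 5 — Magnitude: |H| = 0.6892 (-3.2 dB); phase: φ = -46.4°.

|H| = 0.6892 (-3.2 dB), φ = -46.4°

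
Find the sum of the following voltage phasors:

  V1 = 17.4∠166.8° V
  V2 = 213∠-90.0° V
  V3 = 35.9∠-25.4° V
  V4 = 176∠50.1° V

Step 1 — Convert each phasor to rectangular form:
  V1 = 17.4·(cos(166.8°) + j·sin(166.8°)) = -16.94 + j3.973 V
  V2 = 213·(cos(-90.0°) + j·sin(-90.0°)) = 0 - j213 V
  V3 = 35.9·(cos(-25.4°) + j·sin(-25.4°)) = 32.43 - j15.4 V
  V4 = 176·(cos(50.1°) + j·sin(50.1°)) = 112.9 + j135 V
Step 2 — Sum components: V_total = 128.4 - j89.4 V.
Step 3 — Convert to polar: |V_total| = 156.4 V, ∠V_total = -34.9°.

V_total = 156.4∠-34.9° V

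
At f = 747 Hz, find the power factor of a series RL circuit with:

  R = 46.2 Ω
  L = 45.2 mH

Step 1 — Angular frequency: ω = 2π·f = 2π·747 = 4694 rad/s.
Step 2 — Component impedances:
  R: Z = R = 46.2 Ω
  L: Z = jωL = j·4694·0.0452 = 0 + j212.1 Ω
Step 3 — Series combination: Z_total = R + L = 46.2 + j212.1 Ω = 217.1∠77.7° Ω.
Step 4 — Power factor: PF = cos(φ) = Re(Z)/|Z| = 46.2/217.1 = 0.2128.
Step 5 — Type: Im(Z) = 212.1 ⇒ lagging (phase φ = 77.7°).

PF = 0.2128 (lagging, φ = 77.7°)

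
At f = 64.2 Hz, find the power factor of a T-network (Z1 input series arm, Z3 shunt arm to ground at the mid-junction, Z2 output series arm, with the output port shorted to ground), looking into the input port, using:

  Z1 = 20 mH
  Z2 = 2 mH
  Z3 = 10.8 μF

Step 1 — Angular frequency: ω = 2π·f = 2π·64.2 = 403.4 rad/s.
Step 2 — Component impedances:
  Z1: Z = jωL = j·403.4·0.02 = 0 + j8.068 Ω
  Z2: Z = jωL = j·403.4·0.002 = 0 + j0.8068 Ω
  Z3: Z = 1/(jωC) = -j/(ω·C) = 0 - j229.5 Ω
Step 3 — With the output port shorted to ground, the output series arm Z2 runs from the junction to ground; the shunt arm Z3 also runs from the junction to ground. They appear in parallel: Z3 || Z2 = 0 + j0.8096 Ω.
Step 4 — Series with input arm Z1: Z_in = Z1 + (Z3 || Z2) = 0 + j8.877 Ω = 8.877∠90.0° Ω.
Step 5 — Power factor: PF = cos(φ) = Re(Z)/|Z| = 0/8.877 = 0.
Step 6 — Type: Im(Z) = 8.877 ⇒ lagging (phase φ = 90.0°).

PF = 0 (lagging, φ = 90.0°)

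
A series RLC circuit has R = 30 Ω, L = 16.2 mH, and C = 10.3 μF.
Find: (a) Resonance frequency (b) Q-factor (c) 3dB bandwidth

Step 1 — Resonance: ω₀ = 1/√(LC) = 1/√(0.0162·1.03e-05) = 2448 rad/s.
Step 2 — f₀ = ω₀/(2π) = 389.6 Hz.
Step 3 — Series Q: Q = ω₀L/R = 2448·0.0162/30 = 1.322.
Step 4 — Bandwidth: Δω = ω₀/Q = 1852 rad/s; BW = Δω/(2π) = 294.7 Hz.

(a) f₀ = 389.6 Hz  (b) Q = 1.322  (c) BW = 294.7 Hz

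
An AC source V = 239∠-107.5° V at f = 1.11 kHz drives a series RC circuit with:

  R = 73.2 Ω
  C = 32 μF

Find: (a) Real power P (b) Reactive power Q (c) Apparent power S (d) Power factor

Step 1 — Angular frequency: ω = 2π·f = 2π·1110 = 6974 rad/s.
Step 2 — Component impedances:
  R: Z = R = 73.2 Ω
  C: Z = 1/(jωC) = -j/(ω·C) = 0 - j4.481 Ω
Step 3 — Series combination: Z_total = R + C = 73.2 - j4.481 Ω = 73.34∠-3.5° Ω.
Step 4 — Source phasor: V = 239∠-107.5° V = -71.87 - j227.9 V.
Step 5 — Current: I = V / Z = -0.7883 - j3.162 A = 3.259∠-104.0° A.
Step 6 — Complex power: S = V·I* = 777.4 - j47.59 VA.
Step 7 — Real power: P = Re(S) = 777.4 W.
Step 8 — Reactive power: Q = Im(S) = -47.59 VAR.
Step 9 — Apparent power: |S| = 778.9 VA.
Step 10 — Power factor: PF = P/|S| = 0.9981 (leading).

(a) P = 777.4 W  (b) Q = -47.59 VAR  (c) S = 778.9 VA  (d) PF = 0.9981 (leading)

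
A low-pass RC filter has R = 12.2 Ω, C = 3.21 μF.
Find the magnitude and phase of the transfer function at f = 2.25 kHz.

Step 1 — Angular frequency: ω = 2π·2250 = 1.414e+04 rad/s.
Step 2 — Transfer function: H(jω) = 1/(1 + jωRC).
Step 3 — Denominator: 1 + jωRC = 1 + j·1.414e+04·12.2·3.21e-06 = 1 + j0.5536.
Step 4 — H = 0.7654 - j0.4238.
Step 5 — Magnitude: |H| = 0.8749 (-1.2 dB); phase: φ = -29.0°.

|H| = 0.8749 (-1.2 dB), φ = -29.0°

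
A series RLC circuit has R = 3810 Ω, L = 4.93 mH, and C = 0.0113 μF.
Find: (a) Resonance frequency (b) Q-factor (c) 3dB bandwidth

Step 1 — Resonance: ω₀ = 1/√(LC) = 1/√(0.00493·1.13e-08) = 1.34e+05 rad/s.
Step 2 — f₀ = ω₀/(2π) = 2.132e+04 Hz.
Step 3 — Series Q: Q = ω₀L/R = 1.34e+05·0.00493/3810 = 0.1734.
Step 4 — Bandwidth: Δω = ω₀/Q = 7.728e+05 rad/s; BW = Δω/(2π) = 1.23e+05 Hz.

(a) f₀ = 2.132e+04 Hz  (b) Q = 0.1734  (c) BW = 1.23e+05 Hz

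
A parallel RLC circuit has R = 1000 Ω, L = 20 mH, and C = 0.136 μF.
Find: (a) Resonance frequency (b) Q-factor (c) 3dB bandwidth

Step 1 — Resonance: ω₀ = 1/√(LC) = 1/√(0.02·1.36e-07) = 1.917e+04 rad/s.
Step 2 — f₀ = ω₀/(2π) = 3052 Hz.
Step 3 — Parallel Q: Q = R/(ω₀L) = 1000/(1.917e+04·0.02) = 2.608.
Step 4 — Bandwidth: Δω = ω₀/Q = 7353 rad/s; BW = Δω/(2π) = 1170 Hz.

(a) f₀ = 3052 Hz  (b) Q = 2.608  (c) BW = 1170 Hz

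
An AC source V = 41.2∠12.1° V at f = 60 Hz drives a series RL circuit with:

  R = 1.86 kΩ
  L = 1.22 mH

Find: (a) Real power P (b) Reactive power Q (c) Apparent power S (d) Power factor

Step 1 — Angular frequency: ω = 2π·f = 2π·60 = 377 rad/s.
Step 2 — Component impedances:
  R: Z = R = 1860 Ω
  L: Z = jωL = j·377·0.00122 = 0 + j0.4599 Ω
Step 3 — Series combination: Z_total = R + L = 1860 + j0.4599 Ω = 1860∠0.0° Ω.
Step 4 — Source phasor: V = 41.2∠12.1° V = 40.28 + j8.636 V.
Step 5 — Current: I = V / Z = 0.02166 + j0.004638 A = 0.02215∠12.1° A.
Step 6 — Complex power: S = V·I* = 0.9126 + j0.0002257 VA.
Step 7 — Real power: P = Re(S) = 0.9126 W.
Step 8 — Reactive power: Q = Im(S) = 0.0002257 VAR.
Step 9 — Apparent power: |S| = 0.9126 VA.
Step 10 — Power factor: PF = P/|S| = 1 (lagging).

(a) P = 0.9126 W  (b) Q = 0.0002257 VAR  (c) S = 0.9126 VA  (d) PF = 1 (lagging)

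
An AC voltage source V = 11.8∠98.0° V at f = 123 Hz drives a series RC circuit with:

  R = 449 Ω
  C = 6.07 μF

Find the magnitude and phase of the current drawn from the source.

Step 1 — Angular frequency: ω = 2π·f = 2π·123 = 772.8 rad/s.
Step 2 — Component impedances:
  R: Z = R = 449 Ω
  C: Z = 1/(jωC) = -j/(ω·C) = 0 - j213.2 Ω
Step 3 — Series combination: Z_total = R + C = 449 - j213.2 Ω = 497∠-25.4° Ω.
Step 4 — Source phasor: V = 11.8∠98.0° V = -1.642 + j11.69 V.
Step 5 — Ohm's law: I = V / Z_total = (-1.642 + j11.69) / (449 - j213.2) = -0.01307 + j0.01982 A.
Step 6 — Convert to polar: |I| = 0.02374 A, ∠I = 123.4°.

I = 0.02374∠123.4° A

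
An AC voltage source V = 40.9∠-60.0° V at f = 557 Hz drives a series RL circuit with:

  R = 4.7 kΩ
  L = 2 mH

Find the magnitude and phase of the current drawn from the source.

Step 1 — Angular frequency: ω = 2π·f = 2π·557 = 3500 rad/s.
Step 2 — Component impedances:
  R: Z = R = 4700 Ω
  L: Z = jωL = j·3500·0.002 = 0 + j6.999 Ω
Step 3 — Series combination: Z_total = R + L = 4700 + j6.999 Ω = 4700∠0.1° Ω.
Step 4 — Source phasor: V = 40.9∠-60.0° V = 20.45 - j35.42 V.
Step 5 — Ohm's law: I = V / Z_total = (20.45 - j35.42) / (4700 + j6.999) = 0.00434 - j0.007543 A.
Step 6 — Convert to polar: |I| = 0.008702 A, ∠I = -60.1°.

I = 0.008702∠-60.1° A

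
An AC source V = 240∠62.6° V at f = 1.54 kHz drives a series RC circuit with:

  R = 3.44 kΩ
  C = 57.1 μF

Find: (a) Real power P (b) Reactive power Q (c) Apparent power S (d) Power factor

Step 1 — Angular frequency: ω = 2π·f = 2π·1540 = 9676 rad/s.
Step 2 — Component impedances:
  R: Z = R = 3440 Ω
  C: Z = 1/(jωC) = -j/(ω·C) = 0 - j1.81 Ω
Step 3 — Series combination: Z_total = R + C = 3440 - j1.81 Ω = 3440∠-0.0° Ω.
Step 4 — Source phasor: V = 240∠62.6° V = 110.4 + j213.1 V.
Step 5 — Current: I = V / Z = 0.03207 + j0.06196 A = 0.06977∠62.6° A.
Step 6 — Complex power: S = V·I* = 16.74 - j0.00881 VA.
Step 7 — Real power: P = Re(S) = 16.74 W.
Step 8 — Reactive power: Q = Im(S) = -0.00881 VAR.
Step 9 — Apparent power: |S| = 16.74 VA.
Step 10 — Power factor: PF = P/|S| = 1 (leading).

(a) P = 16.74 W  (b) Q = -0.00881 VAR  (c) S = 16.74 VA  (d) PF = 1 (leading)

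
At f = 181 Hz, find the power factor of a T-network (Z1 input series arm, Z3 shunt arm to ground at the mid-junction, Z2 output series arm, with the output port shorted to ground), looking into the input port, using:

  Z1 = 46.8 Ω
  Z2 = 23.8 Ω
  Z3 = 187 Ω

Step 1 — Angular frequency: ω = 2π·f = 2π·181 = 1137 rad/s.
Step 2 — Component impedances:
  Z1: Z = R = 46.8 Ω
  Z2: Z = R = 23.8 Ω
  Z3: Z = R = 187 Ω
Step 3 — With the output port shorted to ground, the output series arm Z2 runs from the junction to ground; the shunt arm Z3 also runs from the junction to ground. They appear in parallel: Z3 || Z2 = 21.11 Ω.
Step 4 — Series with input arm Z1: Z_in = Z1 + (Z3 || Z2) = 67.91 Ω = 67.91∠0.0° Ω.
Step 5 — Power factor: PF = cos(φ) = Re(Z)/|Z| = 67.91/67.91 = 1.
Step 6 — Type: Im(Z) = 0 ⇒ unity (phase φ = 0.0°).

PF = 1 (unity, φ = 0.0°)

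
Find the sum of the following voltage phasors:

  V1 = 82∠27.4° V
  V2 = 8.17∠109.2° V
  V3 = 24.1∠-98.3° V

Step 1 — Convert each phasor to rectangular form:
  V1 = 82·(cos(27.4°) + j·sin(27.4°)) = 72.8 + j37.74 V
  V2 = 8.17·(cos(109.2°) + j·sin(109.2°)) = -2.687 + j7.716 V
  V3 = 24.1·(cos(-98.3°) + j·sin(-98.3°)) = -3.479 - j23.85 V
Step 2 — Sum components: V_total = 66.64 + j21.6 V.
Step 3 — Convert to polar: |V_total| = 70.05 V, ∠V_total = 18.0°.

V_total = 70.05∠18.0° V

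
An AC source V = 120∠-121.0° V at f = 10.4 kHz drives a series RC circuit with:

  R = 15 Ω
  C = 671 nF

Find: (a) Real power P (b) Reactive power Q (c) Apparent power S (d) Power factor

Step 1 — Angular frequency: ω = 2π·f = 2π·1.04e+04 = 6.535e+04 rad/s.
Step 2 — Component impedances:
  R: Z = R = 15 Ω
  C: Z = 1/(jωC) = -j/(ω·C) = 0 - j22.81 Ω
Step 3 — Series combination: Z_total = R + C = 15 - j22.81 Ω = 27.3∠-56.7° Ω.
Step 4 — Source phasor: V = 120∠-121.0° V = -61.8 - j102.9 V.
Step 5 — Current: I = V / Z = 1.904 - j3.962 A = 4.396∠-64.3° A.
Step 6 — Complex power: S = V·I* = 289.9 - j440.7 VA.
Step 7 — Real power: P = Re(S) = 289.9 W.
Step 8 — Reactive power: Q = Im(S) = -440.7 VAR.
Step 9 — Apparent power: |S| = 527.5 VA.
Step 10 — Power factor: PF = P/|S| = 0.5495 (leading).

(a) P = 289.9 W  (b) Q = -440.7 VAR  (c) S = 527.5 VA  (d) PF = 0.5495 (leading)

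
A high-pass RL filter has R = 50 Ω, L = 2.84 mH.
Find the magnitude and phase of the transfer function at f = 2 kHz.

Step 1 — Angular frequency: ω = 2π·2000 = 1.257e+04 rad/s.
Step 2 — Transfer function: H(jω) = jωL/(R + jωL).
Step 3 — Numerator jωL = j·35.69; denominator R + jωL = 50 + j35.69.
Step 4 — H = 0.3375 + j0.4729.
Step 5 — Magnitude: |H| = 0.581 (-4.7 dB); phase: φ = 54.5°.

|H| = 0.581 (-4.7 dB), φ = 54.5°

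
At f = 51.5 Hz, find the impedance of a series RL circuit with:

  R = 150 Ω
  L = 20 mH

Step 1 — Angular frequency: ω = 2π·f = 2π·51.5 = 323.6 rad/s.
Step 2 — Component impedances:
  R: Z = R = 150 Ω
  L: Z = jωL = j·323.6·0.02 = 0 + j6.472 Ω
Step 3 — Series combination: Z_total = R + L = 150 + j6.472 Ω = 150.1∠2.5° Ω.

Z = 150 + j6.472 Ω = 150.1∠2.5° Ω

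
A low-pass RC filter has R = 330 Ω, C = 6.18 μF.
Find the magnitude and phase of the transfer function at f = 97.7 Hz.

Step 1 — Angular frequency: ω = 2π·97.7 = 613.9 rad/s.
Step 2 — Transfer function: H(jω) = 1/(1 + jωRC).
Step 3 — Denominator: 1 + jωRC = 1 + j·613.9·330·6.18e-06 = 1 + j1.252.
Step 4 — H = 0.3895 - j0.4876.
Step 5 — Magnitude: |H| = 0.6241 (-4.1 dB); phase: φ = -51.4°.

|H| = 0.6241 (-4.1 dB), φ = -51.4°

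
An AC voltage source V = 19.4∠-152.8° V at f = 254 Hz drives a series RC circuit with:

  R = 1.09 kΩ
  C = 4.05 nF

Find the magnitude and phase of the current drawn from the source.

Step 1 — Angular frequency: ω = 2π·f = 2π·254 = 1596 rad/s.
Step 2 — Component impedances:
  R: Z = R = 1090 Ω
  C: Z = 1/(jωC) = -j/(ω·C) = 0 - j1.547e+05 Ω
Step 3 — Series combination: Z_total = R + C = 1090 - j1.547e+05 Ω = 1.547e+05∠-89.6° Ω.
Step 4 — Source phasor: V = 19.4∠-152.8° V = -17.25 - j8.868 V.
Step 5 — Ohm's law: I = V / Z_total = (-17.25 - j8.868) / (1090 - j1.547e+05) = 5.653e-05 - j0.0001119 A.
Step 6 — Convert to polar: |I| = 0.0001254 A, ∠I = -63.2°.

I = 0.0001254∠-63.2° A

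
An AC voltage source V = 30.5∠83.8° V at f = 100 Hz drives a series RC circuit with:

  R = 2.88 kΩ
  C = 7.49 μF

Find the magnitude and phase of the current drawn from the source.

Step 1 — Angular frequency: ω = 2π·f = 2π·100 = 628.3 rad/s.
Step 2 — Component impedances:
  R: Z = R = 2880 Ω
  C: Z = 1/(jωC) = -j/(ω·C) = 0 - j212.5 Ω
Step 3 — Series combination: Z_total = R + C = 2880 - j212.5 Ω = 2888∠-4.2° Ω.
Step 4 — Source phasor: V = 30.5∠83.8° V = 3.294 + j30.32 V.
Step 5 — Ohm's law: I = V / Z_total = (3.294 + j30.32) / (2880 - j212.5) = 0.000365 + j0.01056 A.
Step 6 — Convert to polar: |I| = 0.01056 A, ∠I = 88.0°.

I = 0.01056∠88.0° A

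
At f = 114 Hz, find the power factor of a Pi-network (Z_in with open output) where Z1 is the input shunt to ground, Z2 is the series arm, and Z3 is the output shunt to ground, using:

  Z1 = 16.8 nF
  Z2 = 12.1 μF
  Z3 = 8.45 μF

Step 1 — Angular frequency: ω = 2π·f = 2π·114 = 716.3 rad/s.
Step 2 — Component impedances:
  Z1: Z = 1/(jωC) = -j/(ω·C) = 0 - j8.31e+04 Ω
  Z2: Z = 1/(jωC) = -j/(ω·C) = 0 - j115.4 Ω
  Z3: Z = 1/(jωC) = -j/(ω·C) = 0 - j165.2 Ω
Step 3 — With open output, the series arm Z2 and the output shunt Z3 appear in series to ground: Z2 + Z3 = 0 - j280.6 Ω.
Step 4 — Parallel with input shunt Z1: Z_in = Z1 || (Z2 + Z3) = 0 - j279.7 Ω = 279.7∠-90.0° Ω.
Step 5 — Power factor: PF = cos(φ) = Re(Z)/|Z| = 0/279.7 = 0.
Step 6 — Type: Im(Z) = -279.7 ⇒ leading (phase φ = -90.0°).

PF = 0 (leading, φ = -90.0°)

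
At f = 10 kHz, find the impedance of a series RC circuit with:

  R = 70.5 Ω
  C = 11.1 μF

Step 1 — Angular frequency: ω = 2π·f = 2π·1e+04 = 6.283e+04 rad/s.
Step 2 — Component impedances:
  R: Z = R = 70.5 Ω
  C: Z = 1/(jωC) = -j/(ω·C) = 0 - j1.434 Ω
Step 3 — Series combination: Z_total = R + C = 70.5 - j1.434 Ω = 70.51∠-1.2° Ω.

Z = 70.5 - j1.434 Ω = 70.51∠-1.2° Ω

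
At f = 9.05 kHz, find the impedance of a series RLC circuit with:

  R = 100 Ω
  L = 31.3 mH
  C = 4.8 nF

Step 1 — Angular frequency: ω = 2π·f = 2π·9050 = 5.686e+04 rad/s.
Step 2 — Component impedances:
  R: Z = R = 100 Ω
  L: Z = jωL = j·5.686e+04·0.0313 = 0 + j1780 Ω
  C: Z = 1/(jωC) = -j/(ω·C) = 0 - j3664 Ω
Step 3 — Series combination: Z_total = R + L + C = 100 - j1884 Ω = 1887∠-87.0° Ω.

Z = 100 - j1884 Ω = 1887∠-87.0° Ω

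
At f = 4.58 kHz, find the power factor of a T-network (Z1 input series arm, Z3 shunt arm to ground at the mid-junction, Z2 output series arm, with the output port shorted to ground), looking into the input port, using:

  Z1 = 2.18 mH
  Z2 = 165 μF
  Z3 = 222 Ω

Step 1 — Angular frequency: ω = 2π·f = 2π·4580 = 2.878e+04 rad/s.
Step 2 — Component impedances:
  Z1: Z = jωL = j·2.878e+04·0.00218 = 0 + j62.73 Ω
  Z2: Z = 1/(jωC) = -j/(ω·C) = 0 - j0.2106 Ω
  Z3: Z = R = 222 Ω
Step 3 — With the output port shorted to ground, the output series arm Z2 runs from the junction to ground; the shunt arm Z3 also runs from the junction to ground. They appear in parallel: Z3 || Z2 = 0.0001998 - j0.2106 Ω.
Step 4 — Series with input arm Z1: Z_in = Z1 + (Z3 || Z2) = 0.0001998 + j62.52 Ω = 62.52∠90.0° Ω.
Step 5 — Power factor: PF = cos(φ) = Re(Z)/|Z| = 0.0001998/62.52 = 3.196e-06.
Step 6 — Type: Im(Z) = 62.52 ⇒ lagging (phase φ = 90.0°).

PF = 3.196e-06 (lagging, φ = 90.0°)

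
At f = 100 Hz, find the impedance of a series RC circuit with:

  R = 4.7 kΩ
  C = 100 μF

Step 1 — Angular frequency: ω = 2π·f = 2π·100 = 628.3 rad/s.
Step 2 — Component impedances:
  R: Z = R = 4700 Ω
  C: Z = 1/(jωC) = -j/(ω·C) = 0 - j15.92 Ω
Step 3 — Series combination: Z_total = R + C = 4700 - j15.92 Ω = 4700∠-0.2° Ω.

Z = 4700 - j15.92 Ω = 4700∠-0.2° Ω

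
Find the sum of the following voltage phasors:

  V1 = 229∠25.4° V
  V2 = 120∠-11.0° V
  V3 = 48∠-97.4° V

Step 1 — Convert each phasor to rectangular form:
  V1 = 229·(cos(25.4°) + j·sin(25.4°)) = 206.9 + j98.23 V
  V2 = 120·(cos(-11.0°) + j·sin(-11.0°)) = 117.8 - j22.9 V
  V3 = 48·(cos(-97.4°) + j·sin(-97.4°)) = -6.182 - j47.6 V
Step 2 — Sum components: V_total = 318.5 + j27.73 V.
Step 3 — Convert to polar: |V_total| = 319.7 V, ∠V_total = 5.0°.

V_total = 319.7∠5.0° V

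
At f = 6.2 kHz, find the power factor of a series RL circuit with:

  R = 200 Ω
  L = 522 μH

Step 1 — Angular frequency: ω = 2π·f = 2π·6200 = 3.896e+04 rad/s.
Step 2 — Component impedances:
  R: Z = R = 200 Ω
  L: Z = jωL = j·3.896e+04·0.000522 = 0 + j20.33 Ω
Step 3 — Series combination: Z_total = R + L = 200 + j20.33 Ω = 201∠5.8° Ω.
Step 4 — Power factor: PF = cos(φ) = Re(Z)/|Z| = 200/201.03 = 0.9949.
Step 5 — Type: Im(Z) = 20.33 ⇒ lagging (phase φ = 5.8°).

PF = 0.9949 (lagging, φ = 5.8°)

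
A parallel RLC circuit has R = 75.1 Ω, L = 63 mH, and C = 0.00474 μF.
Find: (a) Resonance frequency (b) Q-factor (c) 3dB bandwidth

Step 1 — Resonance: ω₀ = 1/√(LC) = 1/√(0.063·4.74e-09) = 5.787e+04 rad/s.
Step 2 — f₀ = ω₀/(2π) = 9210 Hz.
Step 3 — Parallel Q: Q = R/(ω₀L) = 75.1/(5.787e+04·0.063) = 0.0206.
Step 4 — Bandwidth: Δω = ω₀/Q = 2.809e+06 rad/s; BW = Δω/(2π) = 4.471e+05 Hz.

(a) f₀ = 9210 Hz  (b) Q = 0.0206  (c) BW = 4.471e+05 Hz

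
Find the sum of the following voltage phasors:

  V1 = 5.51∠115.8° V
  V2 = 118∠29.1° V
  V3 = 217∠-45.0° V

Step 1 — Convert each phasor to rectangular form:
  V1 = 5.51·(cos(115.8°) + j·sin(115.8°)) = -2.398 + j4.961 V
  V2 = 118·(cos(29.1°) + j·sin(29.1°)) = 103.1 + j57.39 V
  V3 = 217·(cos(-45.0°) + j·sin(-45.0°)) = 153.4 - j153.4 V
Step 2 — Sum components: V_total = 254.1 - j91.09 V.
Step 3 — Convert to polar: |V_total| = 270 V, ∠V_total = -19.7°.

V_total = 270∠-19.7° V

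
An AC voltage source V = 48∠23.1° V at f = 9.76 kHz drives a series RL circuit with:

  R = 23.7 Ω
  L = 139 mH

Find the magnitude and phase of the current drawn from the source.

Step 1 — Angular frequency: ω = 2π·f = 2π·9760 = 6.132e+04 rad/s.
Step 2 — Component impedances:
  R: Z = R = 23.7 Ω
  L: Z = jωL = j·6.132e+04·0.139 = 0 + j8524 Ω
Step 3 — Series combination: Z_total = R + L = 23.7 + j8524 Ω = 8524∠89.8° Ω.
Step 4 — Source phasor: V = 48∠23.1° V = 44.15 + j18.83 V.
Step 5 — Ohm's law: I = V / Z_total = (44.15 + j18.83) / (23.7 + j8524) = 0.002224 - j0.005173 A.
Step 6 — Convert to polar: |I| = 0.005631 A, ∠I = -66.7°.

I = 0.005631∠-66.7° A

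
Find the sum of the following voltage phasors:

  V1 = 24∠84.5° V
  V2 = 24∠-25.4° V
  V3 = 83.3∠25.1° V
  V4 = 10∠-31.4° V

Step 1 — Convert each phasor to rectangular form:
  V1 = 24·(cos(84.5°) + j·sin(84.5°)) = 2.3 + j23.89 V
  V2 = 24·(cos(-25.4°) + j·sin(-25.4°)) = 21.68 - j10.29 V
  V3 = 83.3·(cos(25.1°) + j·sin(25.1°)) = 75.43 + j35.34 V
  V4 = 10·(cos(-31.4°) + j·sin(-31.4°)) = 8.536 - j5.21 V
Step 2 — Sum components: V_total = 107.9 + j43.72 V.
Step 3 — Convert to polar: |V_total| = 116.5 V, ∠V_total = 22.0°.

V_total = 116.5∠22.0° V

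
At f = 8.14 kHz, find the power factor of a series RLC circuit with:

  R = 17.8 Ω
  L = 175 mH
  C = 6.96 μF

Step 1 — Angular frequency: ω = 2π·f = 2π·8140 = 5.115e+04 rad/s.
Step 2 — Component impedances:
  R: Z = R = 17.8 Ω
  L: Z = jωL = j·5.115e+04·0.175 = 0 + j8950 Ω
  C: Z = 1/(jωC) = -j/(ω·C) = 0 - j2.809 Ω
Step 3 — Series combination: Z_total = R + L + C = 17.8 + j8948 Ω = 8948∠89.9° Ω.
Step 4 — Power factor: PF = cos(φ) = Re(Z)/|Z| = 17.8/8948 = 0.001989.
Step 5 — Type: Im(Z) = 8948 ⇒ lagging (phase φ = 89.9°).

PF = 0.001989 (lagging, φ = 89.9°)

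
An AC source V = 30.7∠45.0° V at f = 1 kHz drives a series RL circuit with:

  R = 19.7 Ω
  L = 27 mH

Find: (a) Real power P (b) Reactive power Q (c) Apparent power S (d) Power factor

Step 1 — Angular frequency: ω = 2π·f = 2π·1000 = 6283 rad/s.
Step 2 — Component impedances:
  R: Z = R = 19.7 Ω
  L: Z = jωL = j·6283·0.027 = 0 + j169.6 Ω
Step 3 — Series combination: Z_total = R + L = 19.7 + j169.6 Ω = 170.8∠83.4° Ω.
Step 4 — Source phasor: V = 30.7∠45.0° V = 21.71 + j21.71 V.
Step 5 — Current: I = V / Z = 0.1409 - j0.1116 A = 0.1798∠-38.4° A.
Step 6 — Complex power: S = V·I* = 0.6366 + j5.482 VA.
Step 7 — Real power: P = Re(S) = 0.6366 W.
Step 8 — Reactive power: Q = Im(S) = 5.482 VAR.
Step 9 — Apparent power: |S| = 5.519 VA.
Step 10 — Power factor: PF = P/|S| = 0.1153 (lagging).

(a) P = 0.6366 W  (b) Q = 5.482 VAR  (c) S = 5.519 VA  (d) PF = 0.1153 (lagging)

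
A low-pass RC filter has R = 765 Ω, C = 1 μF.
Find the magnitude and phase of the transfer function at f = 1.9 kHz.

Step 1 — Angular frequency: ω = 2π·1900 = 1.194e+04 rad/s.
Step 2 — Transfer function: H(jω) = 1/(1 + jωRC).
Step 3 — Denominator: 1 + jωRC = 1 + j·1.194e+04·765·1e-06 = 1 + j9.133.
Step 4 — H = 0.01185 - j0.1082.
Step 5 — Magnitude: |H| = 0.1088 (-19.3 dB); phase: φ = -83.8°.

|H| = 0.1088 (-19.3 dB), φ = -83.8°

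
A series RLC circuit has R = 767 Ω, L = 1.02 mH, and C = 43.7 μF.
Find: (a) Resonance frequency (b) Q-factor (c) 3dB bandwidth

Step 1 — Resonance: ω₀ = 1/√(LC) = 1/√(0.00102·4.37e-05) = 4737 rad/s.
Step 2 — f₀ = ω₀/(2π) = 753.8 Hz.
Step 3 — Series Q: Q = ω₀L/R = 4737·0.00102/767 = 0.006299.
Step 4 — Bandwidth: Δω = ω₀/Q = 7.52e+05 rad/s; BW = Δω/(2π) = 1.197e+05 Hz.

(a) f₀ = 753.8 Hz  (b) Q = 0.006299  (c) BW = 1.197e+05 Hz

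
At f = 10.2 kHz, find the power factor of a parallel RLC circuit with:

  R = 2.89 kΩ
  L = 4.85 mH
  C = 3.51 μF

Step 1 — Angular frequency: ω = 2π·f = 2π·1.02e+04 = 6.409e+04 rad/s.
Step 2 — Component impedances:
  R: Z = R = 2890 Ω
  L: Z = jωL = j·6.409e+04·0.00485 = 0 + j310.8 Ω
  C: Z = 1/(jωC) = -j/(ω·C) = 0 - j4.445 Ω
Step 3 — Parallel combination: 1/Z_total = 1/R + 1/L + 1/C; Z_total = 0.007038 - j4.51 Ω = 4.51∠-89.9° Ω.
Step 4 — Power factor: PF = cos(φ) = Re(Z)/|Z| = 0.007038/4.51 = 0.001561.
Step 5 — Type: Im(Z) = -4.51 ⇒ leading (phase φ = -89.9°).

PF = 0.001561 (leading, φ = -89.9°)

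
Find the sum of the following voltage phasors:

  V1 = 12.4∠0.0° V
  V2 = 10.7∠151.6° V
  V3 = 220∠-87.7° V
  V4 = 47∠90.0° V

Step 1 — Convert each phasor to rectangular form:
  V1 = 12.4·(cos(0.0°) + j·sin(0.0°)) = 12.4 V
  V2 = 10.7·(cos(151.6°) + j·sin(151.6°)) = -9.412 + j5.089 V
  V3 = 220·(cos(-87.7°) + j·sin(-87.7°)) = 8.829 - j219.8 V
  V4 = 47·(cos(90.0°) + j·sin(90.0°)) = 0 + j47 V
Step 2 — Sum components: V_total = 11.82 - j167.7 V.
Step 3 — Convert to polar: |V_total| = 168.1 V, ∠V_total = -86.0°.

V_total = 168.1∠-86.0° V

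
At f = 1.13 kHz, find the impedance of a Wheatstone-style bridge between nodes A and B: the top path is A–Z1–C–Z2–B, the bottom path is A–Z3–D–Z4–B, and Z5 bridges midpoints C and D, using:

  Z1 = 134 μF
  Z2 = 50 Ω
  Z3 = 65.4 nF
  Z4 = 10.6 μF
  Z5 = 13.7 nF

Step 1 — Angular frequency: ω = 2π·f = 2π·1130 = 7100 rad/s.
Step 2 — Component impedances:
  Z1: Z = 1/(jωC) = -j/(ω·C) = 0 - j1.051 Ω
  Z2: Z = R = 50 Ω
  Z3: Z = 1/(jωC) = -j/(ω·C) = 0 - j2154 Ω
  Z4: Z = 1/(jωC) = -j/(ω·C) = 0 - j13.29 Ω
  Z5: Z = 1/(jωC) = -j/(ω·C) = 0 - j1.028e+04 Ω
Step 3 — Bridge requires nodal analysis (the Z5 bridge couples midpoints C and D, so the two paths cannot be reduced to a simple series/parallel combination). Setting node B to ground and injecting 1 A at node A, the 3-node admittance system at A, C, D solves to V_A = Z_AB = 49.91 - j2.441 Ω = 49.97∠-2.8° Ω.

Z = 49.91 - j2.441 Ω = 49.97∠-2.8° Ω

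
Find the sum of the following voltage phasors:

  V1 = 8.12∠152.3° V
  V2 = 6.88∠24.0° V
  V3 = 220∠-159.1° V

Step 1 — Convert each phasor to rectangular form:
  V1 = 8.12·(cos(152.3°) + j·sin(152.3°)) = -7.189 + j3.775 V
  V2 = 6.88·(cos(24.0°) + j·sin(24.0°)) = 6.285 + j2.798 V
  V3 = 220·(cos(-159.1°) + j·sin(-159.1°)) = -205.5 - j78.48 V
Step 2 — Sum components: V_total = -206.4 - j71.91 V.
Step 3 — Convert to polar: |V_total| = 218.6 V, ∠V_total = -160.8°.

V_total = 218.6∠-160.8° V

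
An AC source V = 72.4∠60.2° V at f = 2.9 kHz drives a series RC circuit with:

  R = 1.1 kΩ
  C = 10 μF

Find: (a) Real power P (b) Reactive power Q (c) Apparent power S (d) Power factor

Step 1 — Angular frequency: ω = 2π·f = 2π·2900 = 1.822e+04 rad/s.
Step 2 — Component impedances:
  R: Z = R = 1100 Ω
  C: Z = 1/(jωC) = -j/(ω·C) = 0 - j5.488 Ω
Step 3 — Series combination: Z_total = R + C = 1100 - j5.488 Ω = 1100∠-0.3° Ω.
Step 4 — Source phasor: V = 72.4∠60.2° V = 35.98 + j62.83 V.
Step 5 — Current: I = V / Z = 0.03242 + j0.05728 A = 0.06582∠60.5° A.
Step 6 — Complex power: S = V·I* = 4.765 - j0.02377 VA.
Step 7 — Real power: P = Re(S) = 4.765 W.
Step 8 — Reactive power: Q = Im(S) = -0.02377 VAR.
Step 9 — Apparent power: |S| = 4.765 VA.
Step 10 — Power factor: PF = P/|S| = 1 (leading).

(a) P = 4.765 W  (b) Q = -0.02377 VAR  (c) S = 4.765 VA  (d) PF = 1 (leading)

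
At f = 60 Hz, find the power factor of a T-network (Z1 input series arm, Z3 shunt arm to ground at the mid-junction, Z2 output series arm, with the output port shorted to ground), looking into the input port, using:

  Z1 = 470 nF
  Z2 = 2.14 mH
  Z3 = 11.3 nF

Step 1 — Angular frequency: ω = 2π·f = 2π·60 = 377 rad/s.
Step 2 — Component impedances:
  Z1: Z = 1/(jωC) = -j/(ω·C) = 0 - j5644 Ω
  Z2: Z = jωL = j·377·0.00214 = 0 + j0.8068 Ω
  Z3: Z = 1/(jωC) = -j/(ω·C) = 0 - j2.347e+05 Ω
Step 3 — With the output port shorted to ground, the output series arm Z2 runs from the junction to ground; the shunt arm Z3 also runs from the junction to ground. They appear in parallel: Z3 || Z2 = 0 + j0.8068 Ω.
Step 4 — Series with input arm Z1: Z_in = Z1 + (Z3 || Z2) = 0 - j5643 Ω = 5643∠-90.0° Ω.
Step 5 — Power factor: PF = cos(φ) = Re(Z)/|Z| = 0/5643 = 0.
Step 6 — Type: Im(Z) = -5643 ⇒ leading (phase φ = -90.0°).

PF = 0 (leading, φ = -90.0°)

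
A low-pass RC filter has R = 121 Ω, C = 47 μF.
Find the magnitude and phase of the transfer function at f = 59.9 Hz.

Step 1 — Angular frequency: ω = 2π·59.9 = 376.4 rad/s.
Step 2 — Transfer function: H(jω) = 1/(1 + jωRC).
Step 3 — Denominator: 1 + jωRC = 1 + j·376.4·121·4.7e-05 = 1 + j2.14.
Step 4 — H = 0.1792 - j0.3835.
Step 5 — Magnitude: |H| = 0.4233 (-7.5 dB); phase: φ = -65.0°.

|H| = 0.4233 (-7.5 dB), φ = -65.0°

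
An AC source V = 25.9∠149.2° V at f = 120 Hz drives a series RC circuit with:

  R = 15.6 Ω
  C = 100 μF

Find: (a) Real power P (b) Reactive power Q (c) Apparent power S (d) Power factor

Step 1 — Angular frequency: ω = 2π·f = 2π·120 = 754 rad/s.
Step 2 — Component impedances:
  R: Z = R = 15.6 Ω
  C: Z = 1/(jωC) = -j/(ω·C) = 0 - j13.26 Ω
Step 3 — Series combination: Z_total = R + C = 15.6 - j13.26 Ω = 20.48∠-40.4° Ω.
Step 4 — Source phasor: V = 25.9∠149.2° V = -22.25 + j13.26 V.
Step 5 — Current: I = V / Z = -1.247 - j0.2103 A = 1.265∠-170.4° A.
Step 6 — Complex power: S = V·I* = 24.96 - j21.22 VA.
Step 7 — Real power: P = Re(S) = 24.96 W.
Step 8 — Reactive power: Q = Im(S) = -21.22 VAR.
Step 9 — Apparent power: |S| = 32.76 VA.
Step 10 — Power factor: PF = P/|S| = 0.7619 (leading).

(a) P = 24.96 W  (b) Q = -21.22 VAR  (c) S = 32.76 VA  (d) PF = 0.7619 (leading)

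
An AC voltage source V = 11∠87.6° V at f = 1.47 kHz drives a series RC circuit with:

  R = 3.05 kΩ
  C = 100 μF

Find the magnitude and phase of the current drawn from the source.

Step 1 — Angular frequency: ω = 2π·f = 2π·1470 = 9236 rad/s.
Step 2 — Component impedances:
  R: Z = R = 3050 Ω
  C: Z = 1/(jωC) = -j/(ω·C) = 0 - j1.083 Ω
Step 3 — Series combination: Z_total = R + C = 3050 - j1.083 Ω = 3050∠-0.0° Ω.
Step 4 — Source phasor: V = 11∠87.6° V = 0.4606 + j10.99 V.
Step 5 — Ohm's law: I = V / Z_total = (0.4606 + j10.99) / (3050 - j1.083) = 0.0001497 + j0.003603 A.
Step 6 — Convert to polar: |I| = 0.003607 A, ∠I = 87.6°.

I = 0.003607∠87.6° A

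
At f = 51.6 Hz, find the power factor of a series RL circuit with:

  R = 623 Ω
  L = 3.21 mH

Step 1 — Angular frequency: ω = 2π·f = 2π·51.6 = 324.2 rad/s.
Step 2 — Component impedances:
  R: Z = R = 623 Ω
  L: Z = jωL = j·324.2·0.00321 = 0 + j1.041 Ω
Step 3 — Series combination: Z_total = R + L = 623 + j1.041 Ω = 623∠0.1° Ω.
Step 4 — Power factor: PF = cos(φ) = Re(Z)/|Z| = 623/623 = 1.
Step 5 — Type: Im(Z) = 1.041 ⇒ lagging (phase φ = 0.1°).

PF = 1 (lagging, φ = 0.1°)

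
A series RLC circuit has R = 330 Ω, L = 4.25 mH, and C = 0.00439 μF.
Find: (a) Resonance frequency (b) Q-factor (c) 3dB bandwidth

Step 1 — Resonance: ω₀ = 1/√(LC) = 1/√(0.00425·4.39e-09) = 2.315e+05 rad/s.
Step 2 — f₀ = ω₀/(2π) = 3.685e+04 Hz.
Step 3 — Series Q: Q = ω₀L/R = 2.315e+05·0.00425/330 = 2.982.
Step 4 — Bandwidth: Δω = ω₀/Q = 7.765e+04 rad/s; BW = Δω/(2π) = 1.236e+04 Hz.

(a) f₀ = 3.685e+04 Hz  (b) Q = 2.982  (c) BW = 1.236e+04 Hz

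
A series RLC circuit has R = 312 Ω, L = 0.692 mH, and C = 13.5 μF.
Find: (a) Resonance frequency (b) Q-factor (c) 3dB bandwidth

Step 1 — Resonance: ω₀ = 1/√(LC) = 1/√(0.000692·1.35e-05) = 1.035e+04 rad/s.
Step 2 — f₀ = ω₀/(2π) = 1647 Hz.
Step 3 — Series Q: Q = ω₀L/R = 1.035e+04·0.000692/312 = 0.02295.
Step 4 — Bandwidth: Δω = ω₀/Q = 4.509e+05 rad/s; BW = Δω/(2π) = 7.176e+04 Hz.

(a) f₀ = 1647 Hz  (b) Q = 0.02295  (c) BW = 7.176e+04 Hz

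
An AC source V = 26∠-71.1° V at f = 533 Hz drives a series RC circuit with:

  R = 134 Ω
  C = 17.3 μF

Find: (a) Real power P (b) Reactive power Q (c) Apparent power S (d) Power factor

Step 1 — Angular frequency: ω = 2π·f = 2π·533 = 3349 rad/s.
Step 2 — Component impedances:
  R: Z = R = 134 Ω
  C: Z = 1/(jωC) = -j/(ω·C) = 0 - j17.26 Ω
Step 3 — Series combination: Z_total = R + C = 134 - j17.26 Ω = 135.1∠-7.3° Ω.
Step 4 — Source phasor: V = 26∠-71.1° V = 8.422 - j24.6 V.
Step 5 — Current: I = V / Z = 0.08508 - j0.1726 A = 0.1924∠-63.8° A.
Step 6 — Complex power: S = V·I* = 4.962 - j0.6392 VA.
Step 7 — Real power: P = Re(S) = 4.962 W.
Step 8 — Reactive power: Q = Im(S) = -0.6392 VAR.
Step 9 — Apparent power: |S| = 5.003 VA.
Step 10 — Power factor: PF = P/|S| = 0.9918 (leading).

(a) P = 4.962 W  (b) Q = -0.6392 VAR  (c) S = 5.003 VA  (d) PF = 0.9918 (leading)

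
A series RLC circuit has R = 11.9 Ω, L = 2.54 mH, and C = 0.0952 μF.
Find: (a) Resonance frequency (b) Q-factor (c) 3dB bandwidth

Step 1 — Resonance condition Im(Z)=0 gives ω₀ = 1/√(LC).
Step 2 — ω₀ = 1/√(0.00254·9.52e-08) = 6.431e+04 rad/s.
Step 3 — f₀ = ω₀/(2π) = 1.023e+04 Hz.
Step 4 — Series Q: Q = ω₀L/R = 6.431e+04·0.00254/11.9 = 13.73.
Step 5 — 3dB bandwidth: Δω = ω₀/Q = 4685 rad/s; BW = Δω/(2π) = 745.6 Hz.

(a) f₀ = 1.023e+04 Hz  (b) Q = 13.73  (c) BW = 745.6 Hz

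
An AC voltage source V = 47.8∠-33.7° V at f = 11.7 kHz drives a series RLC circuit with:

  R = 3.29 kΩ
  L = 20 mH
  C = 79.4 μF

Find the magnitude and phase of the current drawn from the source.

Step 1 — Angular frequency: ω = 2π·f = 2π·1.17e+04 = 7.351e+04 rad/s.
Step 2 — Component impedances:
  R: Z = R = 3290 Ω
  L: Z = jωL = j·7.351e+04·0.02 = 0 + j1470 Ω
  C: Z = 1/(jωC) = -j/(ω·C) = 0 - j0.1713 Ω
Step 3 — Series combination: Z_total = R + L + C = 3290 + j1470 Ω = 3604∠24.1° Ω.
Step 4 — Source phasor: V = 47.8∠-33.7° V = 39.77 - j26.52 V.
Step 5 — Ohm's law: I = V / Z_total = (39.77 - j26.52) / (3290 + j1470) = 0.007073 - j0.01122 A.
Step 6 — Convert to polar: |I| = 0.01326 A, ∠I = -57.8°.

I = 0.01326∠-57.8° A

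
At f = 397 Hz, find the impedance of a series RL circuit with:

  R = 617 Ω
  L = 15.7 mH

Step 1 — Angular frequency: ω = 2π·f = 2π·397 = 2494 rad/s.
Step 2 — Component impedances:
  R: Z = R = 617 Ω
  L: Z = jωL = j·2494·0.0157 = 0 + j39.16 Ω
Step 3 — Series combination: Z_total = R + L = 617 + j39.16 Ω = 618.2∠3.6° Ω.

Z = 617 + j39.16 Ω = 618.2∠3.6° Ω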